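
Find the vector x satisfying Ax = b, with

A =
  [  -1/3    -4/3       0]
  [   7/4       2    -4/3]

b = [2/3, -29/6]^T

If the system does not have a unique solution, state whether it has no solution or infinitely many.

infinitely many solutions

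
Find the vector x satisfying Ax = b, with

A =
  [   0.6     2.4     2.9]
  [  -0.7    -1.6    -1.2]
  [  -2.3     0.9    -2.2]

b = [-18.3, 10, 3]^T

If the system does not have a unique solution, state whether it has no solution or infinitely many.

x_1 = 0, x_2 = -4, x_3 = -3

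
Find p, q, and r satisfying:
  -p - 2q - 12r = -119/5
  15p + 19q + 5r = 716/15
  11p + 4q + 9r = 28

Row-reduce the augmented matrix:
R1 ← R1 / (-1).
R2 ← R2 − 15·R1.
R3 ← R3 − 11·R1.
R2 ← R2 / (-11).
R1 ← R1 − 2·R2.
R3 ← R3 + 18·R2.
R3 ← R3 / (1797/11).
R1 ← R1 + 218/11·R3.
R2 ← R2 − 175/11·R3.
Reading off the reduced rows gives p = 3/5, q = 8/5, r = 5/3.

p = 3/5, q = 8/5, r = 5/3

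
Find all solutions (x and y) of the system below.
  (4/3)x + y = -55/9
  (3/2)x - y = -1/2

x = -7/3, y = -3

From equation 1: y = -55/9 − 4/3·x.
Substitute into equation 2 and solve: x = -7/3.
Then y = -3.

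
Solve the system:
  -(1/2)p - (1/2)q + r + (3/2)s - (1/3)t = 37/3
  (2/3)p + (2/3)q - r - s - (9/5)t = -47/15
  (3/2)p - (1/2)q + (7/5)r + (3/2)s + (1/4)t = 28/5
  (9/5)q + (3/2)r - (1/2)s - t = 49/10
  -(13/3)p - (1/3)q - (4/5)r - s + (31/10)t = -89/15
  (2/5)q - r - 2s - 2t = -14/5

no solution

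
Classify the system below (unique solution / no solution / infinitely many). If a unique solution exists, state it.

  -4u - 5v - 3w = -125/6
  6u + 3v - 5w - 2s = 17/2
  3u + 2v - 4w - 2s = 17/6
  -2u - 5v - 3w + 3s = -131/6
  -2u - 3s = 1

Row-reduce the augmented matrix:
R1 ← R1 / (-4).
R2 ← R2 − 6·R1.
R3 ← R3 − 3·R1.
R4 ← R4 + 2·R1.
R5 ← R5 + 2·R1.
R2 ← R2 / (-9/2).
R1 ← R1 − 5/4·R2.
R3 ← R3 + 7/4·R2.
R4 ← R4 + 5/2·R2.
R5 ← R5 − 5/2·R2.
R3 ← R3 / (-23/9).
R1 ← R1 + 17/9·R3.
R2 ← R2 − 19/9·R3.
R4 ← R4 − 34/9·R3.
R5 ← R5 + 34/9·R3.
R4 ← R4 / (53/23).
R1 ← R1 − 8/23·R4.
R2 ← R2 + 13/23·R4.
R3 ← R3 − 11/23·R4.
R5 ← R5 + 53/23·R4.
R5 reduces to 0 = 0, so the extra equation is consistent.
Reading off the reduced rows gives u = 5/2, v = 2/3, w = 5/2, s = -2.

u = 5/2, v = 2/3, w = 5/2, s = -2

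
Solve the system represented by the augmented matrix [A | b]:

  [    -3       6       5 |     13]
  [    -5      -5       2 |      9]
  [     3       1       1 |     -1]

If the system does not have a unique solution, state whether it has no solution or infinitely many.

Row-reduce the augmented matrix:
R1 ← R1 / (-3).
R2 ← R2 + 5·R1.
R3 ← R3 − 3·R1.
R2 ← R2 / (-15).
R1 ← R1 + 2·R2.
R3 ← R3 − 7·R2.
R3 ← R3 / (137/45).
R1 ← R1 + 37/45·R3.
R2 ← R2 − 19/45·R3.
Reading off the reduced rows gives x_1 = -1, x_2 = 0, x_3 = 2.

x_1 = -1, x_2 = 0, x_3 = 2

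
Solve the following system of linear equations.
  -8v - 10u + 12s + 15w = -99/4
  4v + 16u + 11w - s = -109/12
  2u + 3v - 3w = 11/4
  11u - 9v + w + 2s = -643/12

u = -2, v = 3, w = 3/4, s = -8/3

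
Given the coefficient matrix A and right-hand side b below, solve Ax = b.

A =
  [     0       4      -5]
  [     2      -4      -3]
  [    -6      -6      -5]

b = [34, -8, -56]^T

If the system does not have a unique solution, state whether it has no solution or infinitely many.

x_1 = 5, x_2 = 6, x_3 = -2

Row-reduce the augmented matrix:
Swap R1 and R2.
R1 ← R1 / (2).
R3 ← R3 + 6·R1.
R2 ← R2 / (4).
R1 ← R1 + 2·R2.
R3 ← R3 + 18·R2.
R3 ← R3 / (-73/2).
R1 ← R1 + 4·R3.
R2 ← R2 + 5/4·R3.
Reading off the reduced rows gives x_1 = 5, x_2 = 6, x_3 = -2.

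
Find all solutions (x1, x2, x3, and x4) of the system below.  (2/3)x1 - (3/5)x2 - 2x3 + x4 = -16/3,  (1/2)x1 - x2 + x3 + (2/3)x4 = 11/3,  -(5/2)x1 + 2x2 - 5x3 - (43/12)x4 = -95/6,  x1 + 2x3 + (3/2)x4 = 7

Row-reduce:
R1 ← R1 / (2/3).
R2 ← R2 − 1/2·R1.
R3 ← R3 + 5/2·R1.
R4 ← R4 − 1·R1.
R2 ← R2 / (-11/20).
R1 ← R1 + 9/10·R2.
R3 ← R3 + 1/4·R2.
R4 ← R4 − 9/10·R2.
R3 ← R3 / (-150/11).
R1 ← R1 + 78/11·R3.
R2 ← R2 + 50/11·R3.
R4 ← R4 − 100/11·R3.
Row 4 reduces to 0 = 4/3, a contradiction. The system is inconsistent.

no solution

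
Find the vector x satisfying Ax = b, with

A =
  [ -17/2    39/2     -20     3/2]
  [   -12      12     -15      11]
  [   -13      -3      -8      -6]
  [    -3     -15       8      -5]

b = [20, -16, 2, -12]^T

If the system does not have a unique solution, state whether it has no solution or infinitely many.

infinitely many solutions

Row-reduce:
R1 ← R1 / (-17/2).
R2 ← R2 + 12·R1.
R3 ← R3 + 13·R1.
R4 ← R4 + 3·R1.
R2 ← R2 / (-264/17).
R1 ← R1 + 39/17·R2.
R3 ← R3 + 558/17·R2.
R4 ← R4 + 372/17·R2.
R3 ← R3 / (-237/44).
R1 ← R1 − 35/88·R3.
R2 ← R2 + 75/88·R3.
R4 ← R4 + 79/22·R3.
Rank is 3 with 4 unknowns, leaving x_4 free.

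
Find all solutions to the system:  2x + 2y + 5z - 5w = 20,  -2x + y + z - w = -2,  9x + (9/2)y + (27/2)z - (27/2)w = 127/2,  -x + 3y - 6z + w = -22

no solution

Row-reduce:
R1 ← R1 / (2).
R2 ← R2 + 2·R1.
R3 ← R3 − 9·R1.
R4 ← R4 + 1·R1.
R2 ← R2 / (3).
R1 ← R1 − 1·R2.
R3 ← R3 + 9/2·R2.
R4 ← R4 − 4·R2.
Swap R3 and R4.
R3 ← R3 / (-23/2).
R1 ← R1 − 1/2·R3.
R2 ← R2 − 2·R3.
Row 4 reduces to 0 = 1/2, a contradiction. The system is inconsistent.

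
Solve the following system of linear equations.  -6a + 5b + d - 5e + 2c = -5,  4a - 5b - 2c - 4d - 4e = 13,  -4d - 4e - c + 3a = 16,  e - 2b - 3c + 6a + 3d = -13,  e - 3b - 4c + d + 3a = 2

Row-reduce the augmented matrix:
R1 ← R1 / (-6).
R2 ← R2 − 4·R1.
R3 ← R3 − 3·R1.
R4 ← R4 − 6·R1.
R5 ← R5 − 3·R1.
R2 ← R2 / (-5/3).
R1 ← R1 + 5/6·R2.
R3 ← R3 − 5/2·R2.
R4 ← R4 − 3·R2.
R5 ← R5 + 1/2·R2.
R3 ← R3 / (-1).
R2 ← R2 − 2/5·R3.
R4 ← R4 + 11/5·R3.
R5 ← R5 + 14/5·R3.
R4 ← R4 / (167/10).
R1 ← R1 − 3/2·R4.
R2 ← R2 + 7/5·R4.
R3 ← R3 − 17/2·R4.
R5 ← R5 − 263/10·R4.
R5 ← R5 / (2698/167).
R1 ← R1 − 432/167·R5.
R2 ← R2 + 136/167·R5.
R3 ← R3 − 1112/167·R5.
R4 ← R4 − 213/167·R5.
Reading off the reduced rows gives a = -1, b = 1, c = -3, d = -5, e = 1.

a = -1, b = 1, c = -3, d = -5, e = 1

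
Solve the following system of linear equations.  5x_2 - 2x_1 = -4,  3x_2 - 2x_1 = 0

x_1 = -3, x_2 = -2

Row-reduce the augmented matrix:
R1 ← R1 / (-2).
R2 ← R2 + 2·R1.
R2 ← R2 / (-2).
R1 ← R1 + 5/2·R2.
Reading off the reduced rows gives x_1 = -3, x_2 = -2.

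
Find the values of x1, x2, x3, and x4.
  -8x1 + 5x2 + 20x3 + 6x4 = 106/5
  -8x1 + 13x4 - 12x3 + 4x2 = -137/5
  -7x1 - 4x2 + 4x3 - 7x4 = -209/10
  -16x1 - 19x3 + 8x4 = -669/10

x1 = 5/2, x2 = 2, x3 = 3/2, x4 = 1/5

Row-reduce the augmented matrix:
R1 ← R1 / (-8).
R2 ← R2 + 8·R1.
R3 ← R3 + 7·R1.
R4 ← R4 + 16·R1.
R2 ← R2 / (-1).
R1 ← R1 + 5/8·R2.
R3 ← R3 + 67/8·R2.
R4 ← R4 + 10·R2.
R3 ← R3 / (509/2).
R1 ← R1 − 35/2·R3.
R2 ← R2 − 32·R3.
R4 ← R4 − 261·R3.
R4 ← R4 / (-2677/2036).
R1 ← R1 + 128/509·R4.
R2 ← R2 − 973/509·R4.
R3 ← R3 + 567/2036·R4.
Reading off the reduced rows gives x1 = 5/2, x2 = 2, x3 = 3/2, x4 = 1/5.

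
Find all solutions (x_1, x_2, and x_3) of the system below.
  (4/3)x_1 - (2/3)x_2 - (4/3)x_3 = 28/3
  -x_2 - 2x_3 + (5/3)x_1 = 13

infinitely many solutions

Row-reduce:
R1 ← R1 / (4/3).
R2 ← R2 − 5/3·R1.
R2 ← R2 / (-1/6).
R1 ← R1 + 1/2·R2.
Rank is 2 with 3 unknowns, leaving x_3 free.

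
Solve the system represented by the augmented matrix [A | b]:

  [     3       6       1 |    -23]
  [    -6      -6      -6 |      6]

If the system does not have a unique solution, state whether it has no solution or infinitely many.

infinitely many solutions

Row-reduce:
R1 ← R1 / (3).
R2 ← R2 + 6·R1.
R2 ← R2 / (6).
R1 ← R1 − 2·R2.
Rank is 2 with 3 unknowns, leaving x_3 free.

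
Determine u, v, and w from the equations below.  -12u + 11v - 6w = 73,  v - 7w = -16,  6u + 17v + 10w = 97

u = -3, v = 5, w = 3

Row-reduce the augmented matrix:
R1 ← R1 / (-12).
R3 ← R3 − 6·R1.
R1 ← R1 + 11/12·R2.
R3 ← R3 − 45/2·R2.
R3 ← R3 / (329/2).
R1 ← R1 + 71/12·R3.
R2 ← R2 + 7·R3.
Reading off the reduced rows gives u = -3, v = 5, w = 3.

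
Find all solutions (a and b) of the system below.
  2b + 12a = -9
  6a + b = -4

no solution

Row-reduce:
R1 ← R1 / (12).
R2 ← R2 − 6·R1.
Row 2 reduces to 0 = 1/2, a contradiction. The system is inconsistent.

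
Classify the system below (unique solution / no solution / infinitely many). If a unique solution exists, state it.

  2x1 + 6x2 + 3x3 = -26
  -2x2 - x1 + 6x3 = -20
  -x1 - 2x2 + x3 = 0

x1 = 2, x2 = -3, x3 = -4

Row-reduce the augmented matrix:
R1 ← R1 / (2).
R2 ← R2 + 1·R1.
R3 ← R3 + 1·R1.
R1 ← R1 − 3·R2.
R3 ← R3 − 1·R2.
R3 ← R3 / (-5).
R1 ← R1 + 21·R3.
R2 ← R2 − 15/2·R3.
Reading off the reduced rows gives x1 = 2, x2 = -3, x3 = -4.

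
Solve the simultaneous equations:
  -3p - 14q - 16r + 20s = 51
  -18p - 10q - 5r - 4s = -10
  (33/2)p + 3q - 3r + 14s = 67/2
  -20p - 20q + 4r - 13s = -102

no solution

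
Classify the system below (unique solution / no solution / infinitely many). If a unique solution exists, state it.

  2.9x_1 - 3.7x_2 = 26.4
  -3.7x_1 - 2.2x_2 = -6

Row-reduce the augmented matrix:
R1 ← R1 / (29/10).
R2 ← R2 + 37/10·R1.
R2 ← R2 / (-2007/290).
R1 ← R1 + 37/29·R2.
Reading off the reduced rows gives x_1 = 4, x_2 = -4.

x_1 = 4, x_2 = -4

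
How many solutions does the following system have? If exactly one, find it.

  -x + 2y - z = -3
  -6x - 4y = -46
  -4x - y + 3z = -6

Row-reduce the augmented matrix:
R1 ← R1 / (-1).
R2 ← R2 + 6·R1.
R3 ← R3 + 4·R1.
R2 ← R2 / (-16).
R1 ← R1 + 2·R2.
R3 ← R3 + 9·R2.
R3 ← R3 / (29/8).
R1 ← R1 − 1/4·R3.
R2 ← R2 + 3/8·R3.
Reading off the reduced rows gives x = 5, y = 4, z = 6.

x = 5, y = 4, z = 6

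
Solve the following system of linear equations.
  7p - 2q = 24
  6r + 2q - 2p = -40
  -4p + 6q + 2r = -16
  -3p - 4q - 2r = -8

Row-reduce the augmented matrix:
R1 ← R1 / (7).
R2 ← R2 + 2·R1.
R3 ← R3 + 4·R1.
R4 ← R4 + 3·R1.
R2 ← R2 / (10/7).
R1 ← R1 + 2/7·R2.
R3 ← R3 − 34/7·R2.
R4 ← R4 + 34/7·R2.
R3 ← R3 / (-92/5).
R1 ← R1 − 6/5·R3.
R2 ← R2 − 21/5·R3.
R4 ← R4 − 92/5·R3.
R4 reduces to 0 = 0, so the extra equation is consistent.
Reading off the reduced rows gives p = 4, q = 2, r = -6.

p = 4, q = 2, r = -6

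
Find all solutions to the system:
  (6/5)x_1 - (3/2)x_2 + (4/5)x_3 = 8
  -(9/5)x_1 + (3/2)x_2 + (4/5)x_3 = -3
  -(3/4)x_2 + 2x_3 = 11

Row-reduce:
R1 ← R1 / (6/5).
R2 ← R2 + 9/5·R1.
R2 ← R2 / (-3/4).
R1 ← R1 + 5/4·R2.
R3 ← R3 + 3/4·R2.
Row 3 reduces to 0 = 2, a contradiction. The system is inconsistent.

no solution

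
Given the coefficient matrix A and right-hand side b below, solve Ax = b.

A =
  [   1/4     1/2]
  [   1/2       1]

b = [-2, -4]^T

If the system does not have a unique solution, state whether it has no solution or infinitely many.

infinitely many solutions

Row-reduce:
R1 ← R1 / (1/4).
R2 ← R2 − 1/2·R1.
Rank is 1 with 2 unknowns, leaving x_2 free.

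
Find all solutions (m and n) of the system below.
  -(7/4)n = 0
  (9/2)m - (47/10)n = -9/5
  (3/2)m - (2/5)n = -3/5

m = -2/5, n = 0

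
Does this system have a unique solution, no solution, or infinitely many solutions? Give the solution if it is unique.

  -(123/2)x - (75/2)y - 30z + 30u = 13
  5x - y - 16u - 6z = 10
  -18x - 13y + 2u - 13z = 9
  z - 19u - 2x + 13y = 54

Row-reduce:
R1 ← R1 / (-123/2).
R2 ← R2 − 5·R1.
R3 ← R3 + 18·R1.
R4 ← R4 + 2·R1.
R2 ← R2 / (-166/41).
R1 ← R1 − 25/41·R2.
R3 ← R3 + 83/41·R2.
R4 ← R4 − 583/41·R2.
Swap R3 and R4.
R3 ← R3 / (-2296/83).
R1 ← R1 + 65/83·R3.
R2 ← R2 − 173/83·R3.
Row 4 reduces to 0 = -1/3, a contradiction. The system is inconsistent.

no solution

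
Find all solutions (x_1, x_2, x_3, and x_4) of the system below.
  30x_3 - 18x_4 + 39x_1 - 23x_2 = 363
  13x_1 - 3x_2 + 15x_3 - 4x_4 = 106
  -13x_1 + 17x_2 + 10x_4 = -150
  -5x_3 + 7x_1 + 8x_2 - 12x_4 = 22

no solution

Row-reduce:
R1 ← R1 / (39).
R2 ← R2 − 13·R1.
R3 ← R3 + 13·R1.
R4 ← R4 − 7·R1.
R2 ← R2 / (14/3).
R1 ← R1 + 23/39·R2.
R3 ← R3 − 28/3·R2.
R4 ← R4 − 473/39·R2.
Swap R3 and R4.
R3 ← R3 / (-4255/182).
R1 ← R1 − 255/182·R3.
R2 ← R2 − 15/14·R3.
Row 4 reduces to 0 = 1, a contradiction. The system is inconsistent.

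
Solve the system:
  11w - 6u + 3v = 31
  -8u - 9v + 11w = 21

infinitely many solutions

Row-reduce:
R1 ← R1 / (-6).
R2 ← R2 + 8·R1.
R2 ← R2 / (-13).
R1 ← R1 + 1/2·R2.
Rank is 2 with 3 unknowns, leaving w free.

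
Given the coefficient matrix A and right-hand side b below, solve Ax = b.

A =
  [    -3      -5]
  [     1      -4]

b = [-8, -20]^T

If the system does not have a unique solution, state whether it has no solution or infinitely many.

x_1 = -4, x_2 = 4

From equation 2: x_1 = -20 + 4·x_2.
Substitute into equation 1 and solve: x_2 = 4.
Then x_1 = -4.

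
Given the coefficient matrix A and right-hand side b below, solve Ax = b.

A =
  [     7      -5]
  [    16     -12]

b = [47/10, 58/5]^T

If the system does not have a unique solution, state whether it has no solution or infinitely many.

x_1 = -2/5, x_2 = -3/2

Row-reduce the augmented matrix:
R1 ← R1 / (7).
R2 ← R2 − 16·R1.
R2 ← R2 / (-4/7).
R1 ← R1 + 5/7·R2.
Reading off the reduced rows gives x_1 = -2/5, x_2 = -3/2.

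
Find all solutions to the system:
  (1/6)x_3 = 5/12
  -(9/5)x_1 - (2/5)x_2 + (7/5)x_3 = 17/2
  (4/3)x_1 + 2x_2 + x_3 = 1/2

Row-reduce the augmented matrix:
Swap R1 and R2.
R1 ← R1 / (-9/5).
R3 ← R3 − 4/3·R1.
Swap R2 and R3.
R2 ← R2 / (46/27).
R1 ← R1 − 2/9·R2.
R3 ← R3 / (1/6).
R1 ← R1 + 24/23·R3.
R2 ← R2 − 55/46·R3.
Reading off the reduced rows gives x_1 = -3, x_2 = 1, x_3 = 5/2.

x_1 = -3, x_2 = 1, x_3 = 5/2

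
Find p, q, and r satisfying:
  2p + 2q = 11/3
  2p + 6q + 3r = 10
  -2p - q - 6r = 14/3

Row-reduce the augmented matrix:
R1 ← R1 / (2).
R2 ← R2 − 2·R1.
R3 ← R3 + 2·R1.
R2 ← R2 / (4).
R1 ← R1 − 1·R2.
R3 ← R3 − 1·R2.
R3 ← R3 / (-27/4).
R1 ← R1 + 3/4·R3.
R2 ← R2 − 3/4·R3.
Reading off the reduced rows gives p = -1/2, q = 7/3, r = -1.

p = -1/2, q = 7/3, r = -1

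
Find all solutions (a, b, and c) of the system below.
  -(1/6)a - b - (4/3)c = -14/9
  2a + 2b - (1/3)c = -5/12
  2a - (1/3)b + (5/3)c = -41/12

a = -5/3, b = 3/2, c = 1/4

Row-reduce the augmented matrix:
R1 ← R1 / (-1/6).
R2 ← R2 − 2·R1.
R3 ← R3 − 2·R1.
R2 ← R2 / (-10).
R1 ← R1 − 6·R2.
R3 ← R3 + 37/3·R2.
R3 ← R3 / (523/90).
R1 ← R1 + 9/5·R3.
R2 ← R2 − 49/30·R3.
Reading off the reduced rows gives a = -5/3, b = 3/2, c = 1/4.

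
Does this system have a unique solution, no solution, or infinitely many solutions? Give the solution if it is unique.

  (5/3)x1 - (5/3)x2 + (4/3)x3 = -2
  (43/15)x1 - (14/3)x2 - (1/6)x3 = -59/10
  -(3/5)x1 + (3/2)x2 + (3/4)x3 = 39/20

infinitely many solutions

Row-reduce:
R1 ← R1 / (5/3).
R2 ← R2 − 43/15·R1.
R3 ← R3 + 3/5·R1.
R2 ← R2 / (-9/5).
R1 ← R1 + 1·R2.
R3 ← R3 − 9/10·R2.
Rank is 2 with 3 unknowns, leaving x3 free.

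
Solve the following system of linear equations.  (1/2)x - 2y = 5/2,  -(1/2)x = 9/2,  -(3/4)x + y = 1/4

Row-reduce:
R1 ← R1 / (1/2).
R2 ← R2 + 1/2·R1.
R3 ← R3 + 3/4·R1.
R2 ← R2 / (-2).
R1 ← R1 + 4·R2.
R3 ← R3 + 2·R2.
Row 3 reduces to 0 = -3, a contradiction. The system is inconsistent.

no solution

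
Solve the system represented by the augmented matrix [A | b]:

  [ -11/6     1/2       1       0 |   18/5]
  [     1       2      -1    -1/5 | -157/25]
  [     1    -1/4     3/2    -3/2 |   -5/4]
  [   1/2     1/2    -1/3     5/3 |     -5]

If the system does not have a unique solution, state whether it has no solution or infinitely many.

x_1 = -3, x_2 = -11/5, x_3 = -4/5, x_4 = -8/5

Row-reduce the augmented matrix:
R1 ← R1 / (-11/6).
R2 ← R2 − 1·R1.
R3 ← R3 − 1·R1.
R4 ← R4 − 1/2·R1.
R2 ← R2 / (25/11).
R1 ← R1 + 3/11·R2.
R3 ← R3 − 1/44·R2.
R4 ← R4 − 7/11·R2.
R3 ← R3 / (41/20).
R1 ← R1 + 3/5·R3.
R2 ← R2 + 1/5·R3.
R4 ← R4 − 1/15·R3.
R4 ← R4 / (5447/3075).
R1 ← R1 + 474/1025·R4.
R2 ← R2 + 48/205·R4.
R3 ← R3 + 749/1025·R4.
Reading off the reduced rows gives x_1 = -3, x_2 = -11/5, x_3 = -4/5, x_4 = -8/5.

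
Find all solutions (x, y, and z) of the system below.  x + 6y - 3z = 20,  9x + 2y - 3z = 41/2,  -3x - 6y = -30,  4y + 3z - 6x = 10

no solution

Row-reduce:
R2 ← R2 − 9·R1.
R3 ← R3 + 3·R1.
R4 ← R4 + 6·R1.
R2 ← R2 / (-52).
R1 ← R1 − 6·R2.
R3 ← R3 − 12·R2.
R4 ← R4 − 40·R2.
R3 ← R3 / (-45/13).
R1 ← R1 + 3/13·R3.
R2 ← R2 + 6/13·R3.
R4 ← R4 − 45/13·R3.
Row 4 reduces to 0 = 1/2, a contradiction. The system is inconsistent.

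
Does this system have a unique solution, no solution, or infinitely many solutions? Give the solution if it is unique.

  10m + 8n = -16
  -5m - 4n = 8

infinitely many solutions

Row-reduce:
R1 ← R1 / (10).
R2 ← R2 + 5·R1.
Rank is 1 with 2 unknowns, leaving n free.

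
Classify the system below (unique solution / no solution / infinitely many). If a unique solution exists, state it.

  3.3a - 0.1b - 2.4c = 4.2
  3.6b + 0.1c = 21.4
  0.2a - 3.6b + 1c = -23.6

a = 0, b = 6, c = -2

Row-reduce the augmented matrix:
R1 ← R1 / (33/10).
R3 ← R3 − 1/5·R1.
R2 ← R2 / (18/5).
R1 ← R1 + 1/33·R2.
R3 ← R3 + 593/165·R2.
R3 ← R3 / (7397/5940).
R1 ← R1 + 863/1188·R3.
R2 ← R2 − 1/36·R3.
Reading off the reduced rows gives a = 0, b = 6, c = -2.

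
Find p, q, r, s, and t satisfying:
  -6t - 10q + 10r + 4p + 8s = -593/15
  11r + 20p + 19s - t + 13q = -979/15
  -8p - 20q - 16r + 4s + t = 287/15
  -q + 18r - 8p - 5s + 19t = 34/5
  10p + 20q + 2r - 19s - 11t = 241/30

Row-reduce the augmented matrix:
R1 ← R1 / (4).
R2 ← R2 − 20·R1.
R3 ← R3 + 8·R1.
R4 ← R4 + 8·R1.
R5 ← R5 − 10·R1.
R2 ← R2 / (63).
R1 ← R1 + 5/2·R2.
R3 ← R3 + 40·R2.
R4 ← R4 + 21·R2.
R5 ← R5 − 45·R2.
R3 ← R3 / (-436/21).
R1 ← R1 − 20/21·R3.
R2 ← R2 + 13/21·R3.
R4 ← R4 − 25·R3.
R5 ← R5 − 34/7·R3.
R4 ← R4 / (1311/109).
R1 ← R1 − 321/218·R4.
R2 ← R2 + 58/109·R4.
R3 ← R3 + 35/109·R4.
R5 ← R5 + 2446/109·R4.
R5 ← R5 / (128881/3933).
R1 ← R1 + 32957/10488·R5.
R2 ← R2 − 21577/15732·R5.
R3 ← R3 − 1283/3933·R5.
R4 ← R4 − 33475/15732·R5.
Reading off the reduced rows gives p = -7/4, q = 3/5, r = -4/3, s = -6/5, t = 3/5.

p = -7/4, q = 3/5, r = -4/3, s = -6/5, t = 3/5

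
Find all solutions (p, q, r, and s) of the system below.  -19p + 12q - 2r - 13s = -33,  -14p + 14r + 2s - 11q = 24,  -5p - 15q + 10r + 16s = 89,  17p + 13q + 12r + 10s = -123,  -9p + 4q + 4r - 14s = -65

Row-reduce the augmented matrix:
R1 ← R1 / (-19).
R2 ← R2 + 14·R1.
R3 ← R3 + 5·R1.
R4 ← R4 − 17·R1.
R5 ← R5 + 9·R1.
R2 ← R2 / (-377/19).
R1 ← R1 + 12/19·R2.
R3 ← R3 + 345/19·R2.
R4 ← R4 − 451/19·R2.
R5 ← R5 + 32/19·R2.
R3 ← R3 / (-1370/377).
R1 ← R1 + 146/377·R3.
R2 ← R2 + 294/377·R3.
R4 ← R4 − 10828/377·R3.
R5 ← R5 − 1370/377·R3.
R4 ← R4 / (56149/685).
R1 ← R1 + 428/685·R4.
R2 ← R2 + 1697/685·R4.
R3 ← R3 + 3327/1370·R4.
R5 reduces to 0 = 0, so the extra equation is consistent.
Reading off the reduced rows gives p = -3, q = -4, r = -5, s = 4.

p = -3, q = -4, r = -5, s = 4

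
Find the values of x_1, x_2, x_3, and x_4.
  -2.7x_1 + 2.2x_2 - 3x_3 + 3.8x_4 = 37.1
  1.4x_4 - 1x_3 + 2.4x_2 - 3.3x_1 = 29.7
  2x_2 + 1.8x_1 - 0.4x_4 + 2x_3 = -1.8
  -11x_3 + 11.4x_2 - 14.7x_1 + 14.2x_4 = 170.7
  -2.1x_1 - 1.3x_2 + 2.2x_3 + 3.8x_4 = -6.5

Row-reduce the augmented matrix:
R1 ← R1 / (-27/10).
R2 ← R2 + 33/10·R1.
R3 ← R3 − 9/5·R1.
R4 ← R4 + 147/10·R1.
R5 ← R5 + 21/10·R1.
R2 ← R2 / (-13/45).
R1 ← R1 + 22/27·R2.
R3 ← R3 − 52/15·R2.
R4 ← R4 + 26/45·R2.
R5 ← R5 + 271/90·R2.
R3 ← R3 / (32).
R1 ← R1 + 250/39·R3.
R2 ← R2 + 120/13·R3.
R5 ← R5 + 1512/65·R3.
Swap R4 and R5.
R4 ← R4 / (2571/325).
R1 ← R1 − 29/78·R4.
R2 ← R2 − 8/13·R4.
R3 ← R3 + 23/20·R4.
R5 reduces to 0 = 0, so the extra equation is consistent.
Reading off the reduced rows gives x_1 = -3, x_2 = 6, x_3 = -4, x_4 = 1.

x_1 = -3, x_2 = 6, x_3 = -4, x_4 = 1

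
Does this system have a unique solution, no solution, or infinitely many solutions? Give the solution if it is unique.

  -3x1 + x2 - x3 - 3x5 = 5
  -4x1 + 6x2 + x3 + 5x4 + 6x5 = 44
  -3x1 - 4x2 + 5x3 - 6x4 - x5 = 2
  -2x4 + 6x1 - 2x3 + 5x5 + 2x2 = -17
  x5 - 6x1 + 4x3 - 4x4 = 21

x1 = -1, x2 = 5, x3 = 6, x4 = 2, x5 = -1

Row-reduce the augmented matrix:
R1 ← R1 / (-3).
R2 ← R2 + 4·R1.
R3 ← R3 + 3·R1.
R4 ← R4 − 6·R1.
R5 ← R5 + 6·R1.
R2 ← R2 / (14/3).
R1 ← R1 + 1/3·R2.
R3 ← R3 + 5·R2.
R4 ← R4 − 4·R2.
R5 ← R5 + 2·R2.
R3 ← R3 / (17/2).
R1 ← R1 − 1/2·R3.
R2 ← R2 − 1/2·R3.
R4 ← R4 + 6·R3.
R5 ← R5 − 7·R3.
R4 ← R4 / (-802/119).
R1 ← R1 − 47/119·R4.
R2 ← R2 − 132/119·R4.
R3 ← R3 + 9/119·R4.
R5 ← R5 + 158/119·R4.
R5 ← R5 / (374/401).
R1 ← R1 − 747/802·R5.
R2 ← R2 − 520/401·R5.
R3 ← R3 − 1205/802·R5.
R4 ← R4 − 71/802·R5.
Reading off the reduced rows gives x1 = -1, x2 = 5, x3 = 6, x4 = 2, x5 = -1.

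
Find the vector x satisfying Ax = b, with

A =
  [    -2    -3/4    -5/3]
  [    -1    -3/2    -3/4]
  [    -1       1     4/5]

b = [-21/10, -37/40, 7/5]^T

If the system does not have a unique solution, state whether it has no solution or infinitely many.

x_1 = -1/5, x_2 = 0, x_3 = 3/2

Row-reduce the augmented matrix:
R1 ← R1 / (-2).
R2 ← R2 + 1·R1.
R3 ← R3 + 1·R1.
R2 ← R2 / (-9/8).
R1 ← R1 − 3/8·R2.
R3 ← R3 − 11/8·R2.
R3 ← R3 / (937/540).
R1 ← R1 − 31/36·R3.
R2 ← R2 + 2/27·R3.
Reading off the reduced rows gives x_1 = -1/5, x_2 = 0, x_3 = 3/2.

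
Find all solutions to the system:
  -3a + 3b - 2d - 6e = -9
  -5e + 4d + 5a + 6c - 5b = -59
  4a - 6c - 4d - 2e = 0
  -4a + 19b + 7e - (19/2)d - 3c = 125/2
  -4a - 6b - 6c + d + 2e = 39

no solution

Row-reduce:
R1 ← R1 / (-3).
R2 ← R2 − 5·R1.
R3 ← R3 − 4·R1.
R4 ← R4 + 4·R1.
R5 ← R5 + 4·R1.
Swap R2 and R3.
R2 ← R2 / (4).
R1 ← R1 + 1·R2.
R4 ← R4 − 15·R2.
R5 ← R5 + 10·R2.
R3 ← R3 / (6).
R1 ← R1 + 3/2·R3.
R2 ← R2 + 3/2·R3.
R4 ← R4 − 39/2·R3.
R5 ← R5 + 21·R3.
R4 ← R4 / (16).
R1 ← R1 + 5/6·R4.
R2 ← R2 + 3/2·R4.
R3 ← R3 − 1/9·R4.
R5 ← R5 + 32/3·R4.
Row 5 reduces to 0 = 2, a contradiction. The system is inconsistent.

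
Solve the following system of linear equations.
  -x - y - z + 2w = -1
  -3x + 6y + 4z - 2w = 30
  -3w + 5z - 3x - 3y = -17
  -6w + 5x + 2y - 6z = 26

x = -4, y = 5, z = -4, w = -2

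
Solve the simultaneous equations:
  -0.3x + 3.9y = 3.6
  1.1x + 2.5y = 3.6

x = 1, y = 1

Row-reduce the augmented matrix:
R1 ← R1 / (-3/10).
R2 ← R2 − 11/10·R1.
R2 ← R2 / (84/5).
R1 ← R1 + 13·R2.
Reading off the reduced rows gives x = 1, y = 1.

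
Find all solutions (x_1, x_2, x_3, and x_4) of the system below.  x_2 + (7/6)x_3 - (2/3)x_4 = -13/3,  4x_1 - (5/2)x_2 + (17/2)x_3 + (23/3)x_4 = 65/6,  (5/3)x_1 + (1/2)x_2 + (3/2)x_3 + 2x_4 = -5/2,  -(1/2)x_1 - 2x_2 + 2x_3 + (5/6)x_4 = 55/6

infinitely many solutions

Row-reduce:
Swap R1 and R2.
R1 ← R1 / (4).
R3 ← R3 − 5/3·R1.
R4 ← R4 + 1/2·R1.
R1 ← R1 + 5/8·R2.
R3 ← R3 − 37/24·R2.
R4 ← R4 + 37/16·R2.
R3 ← R3 / (-553/144).
R1 ← R1 − 137/48·R3.
R2 ← R2 − 7/6·R3.
R4 ← R4 − 553/96·R3.
Rank is 3 with 4 unknowns, leaving x_4 free.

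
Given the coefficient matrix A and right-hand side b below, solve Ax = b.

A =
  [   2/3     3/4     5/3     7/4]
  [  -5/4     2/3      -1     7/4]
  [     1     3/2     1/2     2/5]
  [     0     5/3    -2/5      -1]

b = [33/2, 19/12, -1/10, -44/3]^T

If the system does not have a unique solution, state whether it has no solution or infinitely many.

Row-reduce the augmented matrix:
R1 ← R1 / (2/3).
R2 ← R2 + 5/4·R1.
R3 ← R3 − 1·R1.
R2 ← R2 / (199/96).
R1 ← R1 − 9/8·R2.
R3 ← R3 − 3/8·R2.
R4 ← R4 − 5/3·R2.
R3 ← R3 / (-949/398).
R1 ← R1 − 268/199·R3.
R2 ← R2 − 204/199·R3.
R4 ← R4 + 2098/995·R3.
R4 ← R4 / (-53922/23725).
R1 ← R1 + 8903/4745·R4.
R2 ← R2 − 5121/4745·R4.
R3 ← R3 − 6239/4745·R4.
Reading off the reduced rows gives x_1 = 1, x_2 = -4, x_3 = 5, x_4 = 6.

x_1 = 1, x_2 = -4, x_3 = 5, x_4 = 6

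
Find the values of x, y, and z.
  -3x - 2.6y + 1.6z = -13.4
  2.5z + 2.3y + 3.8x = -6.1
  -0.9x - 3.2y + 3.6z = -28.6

x = -2, y = 5, z = -4

Row-reduce the augmented matrix:
R1 ← R1 / (-3).
R2 ← R2 − 19/5·R1.
R3 ← R3 + 9/10·R1.
R2 ← R2 / (-149/150).
R1 ← R1 − 13/15·R2.
R3 ← R3 + 121/50·R2.
R3 ← R3 / (-11783/1490).
R1 ← R1 − 509/149·R3.
R2 ← R2 + 679/149·R3.
Reading off the reduced rows gives x = -2, y = 5, z = -4.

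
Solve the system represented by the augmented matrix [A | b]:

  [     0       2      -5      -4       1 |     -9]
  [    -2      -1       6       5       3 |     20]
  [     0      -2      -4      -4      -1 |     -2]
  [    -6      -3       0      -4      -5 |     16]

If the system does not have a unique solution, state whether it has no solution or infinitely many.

infinitely many solutions

Row-reduce:
Swap R1 and R2.
R1 ← R1 / (-2).
R4 ← R4 + 6·R1.
R2 ← R2 / (2).
R1 ← R1 − 1/2·R2.
R3 ← R3 + 2·R2.
R3 ← R3 / (-9).
R1 ← R1 + 7/4·R3.
R2 ← R2 + 5/2·R3.
R4 ← R4 + 18·R3.
R4 ← R4 / (-3).
R1 ← R1 − 1/18·R4.
R2 ← R2 − 2/9·R4.
R3 ← R3 − 8/9·R4.
Rank is 4 with 5 unknowns, leaving x_5 free.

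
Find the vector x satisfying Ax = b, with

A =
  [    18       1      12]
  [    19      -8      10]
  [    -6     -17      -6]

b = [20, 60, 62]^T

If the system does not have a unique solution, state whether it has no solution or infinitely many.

Row-reduce the augmented matrix:
R1 ← R1 / (18).
R2 ← R2 − 19·R1.
R3 ← R3 + 6·R1.
R2 ← R2 / (-163/18).
R1 ← R1 − 1/18·R2.
R3 ← R3 + 50/3·R2.
R3 ← R3 / (474/163).
R1 ← R1 − 106/163·R3.
R2 ← R2 − 48/163·R3.
Reading off the reduced rows gives x_1 = 2, x_2 = -4, x_3 = -1.

x_1 = 2, x_2 = -4, x_3 = -1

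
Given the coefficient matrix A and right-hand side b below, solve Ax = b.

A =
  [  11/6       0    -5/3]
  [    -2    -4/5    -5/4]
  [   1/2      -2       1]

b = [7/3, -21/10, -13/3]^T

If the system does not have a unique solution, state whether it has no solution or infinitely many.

Row-reduce the augmented matrix:
R1 ← R1 / (11/6).
R2 ← R2 + 2·R1.
R3 ← R3 − 1/2·R1.
R2 ← R2 / (-4/5).
R3 ← R3 + 2·R2.
R3 ← R3 / (73/8).
R1 ← R1 + 10/11·R3.
R2 ← R2 − 675/176·R3.
Reading off the reduced rows gives x_1 = 2/3, x_2 = 2, x_3 = -2/3.

x_1 = 2/3, x_2 = 2, x_3 = -2/3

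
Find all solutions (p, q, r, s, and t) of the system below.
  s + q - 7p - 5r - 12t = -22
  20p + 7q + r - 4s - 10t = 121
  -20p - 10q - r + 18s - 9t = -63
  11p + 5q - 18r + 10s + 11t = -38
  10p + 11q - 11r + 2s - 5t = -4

p = 6, q = -5, r = 2, s = -1, t = -3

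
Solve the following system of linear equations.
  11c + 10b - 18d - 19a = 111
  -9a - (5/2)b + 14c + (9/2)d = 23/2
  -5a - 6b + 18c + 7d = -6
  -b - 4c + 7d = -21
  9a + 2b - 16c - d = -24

no solution

Row-reduce:
R1 ← R1 / (-19).
R2 ← R2 + 9·R1.
R3 ← R3 + 5·R1.
R5 ← R5 − 9·R1.
R2 ← R2 / (-275/38).
R1 ← R1 + 10/19·R2.
R3 ← R3 + 164/19·R2.
R4 ← R4 + 1·R2.
R5 ← R5 − 128/19·R2.
R3 ← R3 / (1271/275).
R1 ← R1 + 67/55·R3.
R2 ← R2 + 334/275·R3.
R4 ← R4 + 1434/275·R3.
R5 ← R5 + 717/275·R3.
R4 ← R4 / (1160/1271).
R1 ← R1 + 1273/1271·R4.
R2 ← R2 + 3557/1271·R4.
R3 ← R3 + 1045/1271·R4.
R5 ← R5 − 580/1271·R4.
Row 5 reduces to 0 = -2, a contradiction. The system is inconsistent.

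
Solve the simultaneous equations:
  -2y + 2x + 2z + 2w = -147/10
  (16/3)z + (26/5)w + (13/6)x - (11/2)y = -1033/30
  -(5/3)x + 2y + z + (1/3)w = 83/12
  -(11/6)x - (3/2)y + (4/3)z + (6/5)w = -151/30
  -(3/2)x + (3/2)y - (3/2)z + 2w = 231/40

x = -8/5, y = 3, z = -5/4, w = -3/2

Row-reduce the augmented matrix:
R1 ← R1 / (2).
R2 ← R2 − 13/6·R1.
R3 ← R3 + 5/3·R1.
R4 ← R4 + 11/6·R1.
R5 ← R5 + 3/2·R1.
R2 ← R2 / (-10/3).
R1 ← R1 + 1·R2.
R3 ← R3 − 1/3·R2.
R4 ← R4 + 10/3·R2.
R3 ← R3 / (179/60).
R1 ← R1 − 1/20·R3.
R2 ← R2 + 19/20·R3.
Swap R4 and R5.
R4 ← R4 / (7/2).
R1 ← R1 − 46/895·R4.
R2 ← R2 + 158/895·R4.
R3 ← R3 − 691/895·R4.
R5 reduces to 0 = 0, so the extra equation is consistent.
Reading off the reduced rows gives x = -8/5, y = 3, z = -5/4, w = -3/2.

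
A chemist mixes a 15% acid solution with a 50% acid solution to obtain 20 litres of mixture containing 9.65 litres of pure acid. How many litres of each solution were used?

litres of solution A: 1, litres of solution B: 19

Let a = litres of solution A, b = litres of solution B.
  a + b = 20
  (3/20)a + (1/2)b = 193/20
From equation 1: a = 20 − b.
Substitute into equation 2 and solve: b = 19.
Then a = 1.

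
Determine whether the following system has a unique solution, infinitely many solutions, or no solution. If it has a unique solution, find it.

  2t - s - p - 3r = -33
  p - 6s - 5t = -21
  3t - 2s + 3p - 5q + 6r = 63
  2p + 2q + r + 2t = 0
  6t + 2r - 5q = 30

Row-reduce the augmented matrix:
R1 ← R1 / (-1).
R2 ← R2 − 1·R1.
R3 ← R3 − 3·R1.
R4 ← R4 − 2·R1.
Swap R2 and R3.
R2 ← R2 / (-5).
R4 ← R4 − 2·R2.
R5 ← R5 + 5·R2.
R3 ← R3 / (-3).
R1 ← R1 − 3·R3.
R2 ← R2 − 3/5·R3.
R4 ← R4 + 31/5·R3.
R5 ← R5 − 5·R3.
R4 ← R4 / (157/15).
R1 ← R1 + 6·R4.
R2 ← R2 + 2/5·R4.
R3 ← R3 − 7/3·R4.
R5 ← R5 + 20/3·R4.
R5 ← R5 / (324/157).
R1 ← R1 − 637/157·R5.
R2 ← R2 + 282/157·R5.
R3 ← R3 + 396/157·R5.
R4 ← R4 − 237/157·R5.
Reading off the reduced rows gives p = 5, q = -6, r = 6, s = 6, t = -2.

p = 5, q = -6, r = 6, s = 6, t = -2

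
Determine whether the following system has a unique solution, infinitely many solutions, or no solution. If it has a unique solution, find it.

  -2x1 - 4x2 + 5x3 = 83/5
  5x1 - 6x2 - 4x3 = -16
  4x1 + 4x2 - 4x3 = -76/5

Row-reduce the augmented matrix:
R1 ← R1 / (-2).
R2 ← R2 − 5·R1.
R3 ← R3 − 4·R1.
R2 ← R2 / (-16).
R1 ← R1 − 2·R2.
R3 ← R3 + 4·R2.
R3 ← R3 / (31/8).
R1 ← R1 + 23/16·R3.
R2 ← R2 + 17/32·R3.
Reading off the reduced rows gives x1 = -4/5, x2 = 0, x3 = 3.

x1 = -4/5, x2 = 0, x3 = 3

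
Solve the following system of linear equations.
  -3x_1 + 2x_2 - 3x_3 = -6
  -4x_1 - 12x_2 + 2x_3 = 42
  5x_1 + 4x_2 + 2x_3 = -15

infinitely many solutions

Row-reduce:
R1 ← R1 / (-3).
R2 ← R2 + 4·R1.
R3 ← R3 − 5·R1.
R2 ← R2 / (-44/3).
R1 ← R1 + 2/3·R2.
R3 ← R3 − 22/3·R2.
Rank is 2 with 3 unknowns, leaving x_3 free.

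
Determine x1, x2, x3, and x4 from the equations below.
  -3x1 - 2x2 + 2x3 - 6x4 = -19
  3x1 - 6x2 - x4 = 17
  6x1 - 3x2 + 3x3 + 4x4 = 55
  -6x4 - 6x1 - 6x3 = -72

Row-reduce the augmented matrix:
R1 ← R1 / (-3).
R2 ← R2 − 3·R1.
R3 ← R3 − 6·R1.
R4 ← R4 + 6·R1.
R2 ← R2 / (-8).
R1 ← R1 − 2/3·R2.
R3 ← R3 + 7·R2.
R4 ← R4 − 4·R2.
R3 ← R3 / (21/4).
R1 ← R1 + 1/2·R3.
R2 ← R2 + 1/4·R3.
R4 ← R4 + 9·R3.
R4 ← R4 / (-5/7).
R1 ← R1 − 26/21·R4.
R2 ← R2 − 11/14·R4.
R3 ← R3 + 5/14·R4.
Reading off the reduced rows gives x1 = 3, x2 = -2, x3 = 5, x4 = 4.

x1 = 3, x2 = -2, x3 = 5, x4 = 4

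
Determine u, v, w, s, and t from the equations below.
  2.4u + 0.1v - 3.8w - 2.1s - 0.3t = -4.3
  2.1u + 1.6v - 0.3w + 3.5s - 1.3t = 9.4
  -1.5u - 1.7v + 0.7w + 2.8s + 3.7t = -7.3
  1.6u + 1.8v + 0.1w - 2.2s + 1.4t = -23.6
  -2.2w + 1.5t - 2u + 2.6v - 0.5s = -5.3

Row-reduce the augmented matrix:
R1 ← R1 / (12/5).
R2 ← R2 − 21/10·R1.
R3 ← R3 + 3/2·R1.
R4 ← R4 − 8/5·R1.
R5 ← R5 + 2·R1.
R2 ← R2 / (121/80).
R1 ← R1 − 1/24·R2.
R3 ← R3 + 131/80·R2.
R4 ← R4 − 26/15·R2.
R5 ← R5 − 161/60·R2.
R3 ← R3 / (8/5).
R1 ← R1 + 5/3·R3.
R2 ← R2 − 2·R3.
R4 ← R4 + 5/6·R3.
R5 ← R5 + 161/15·R3.
R4 ← R4 / (-22741/7260).
R1 ← R1 − 4753/726·R4.
R2 ← R2 + 672/121·R4.
R3 ← R3 − 1099/242·R4.
R5 ← R5 − 6109/165·R4.
R5 ← R5 / (24302927/363856).
R1 ← R1 − 1968897/181928·R5.
R2 ← R2 + 1969143/181928·R5.
R3 ← R3 − 333879/45482·R5.
R4 ← R4 + 234259/181928·R5.
Reading off the reduced rows gives u = -3, v = -2, w = -2, s = 3, t = -6.

u = -3, v = -2, w = -2, s = 3, t = -6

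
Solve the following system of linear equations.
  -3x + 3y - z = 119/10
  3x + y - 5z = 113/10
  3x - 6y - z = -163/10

Row-reduce the augmented matrix:
R1 ← R1 / (-3).
R2 ← R2 − 3·R1.
R3 ← R3 − 3·R1.
R2 ← R2 / (4).
R1 ← R1 + 1·R2.
R3 ← R3 + 3·R2.
R3 ← R3 / (-13/2).
R1 ← R1 + 7/6·R3.
R2 ← R2 + 3/2·R3.
Reading off the reduced rows gives x = -1/2, y = 14/5, z = -2.

x = -1/2, y = 14/5, z = -2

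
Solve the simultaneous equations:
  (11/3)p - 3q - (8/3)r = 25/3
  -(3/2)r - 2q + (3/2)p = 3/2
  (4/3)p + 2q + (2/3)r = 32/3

infinitely many solutions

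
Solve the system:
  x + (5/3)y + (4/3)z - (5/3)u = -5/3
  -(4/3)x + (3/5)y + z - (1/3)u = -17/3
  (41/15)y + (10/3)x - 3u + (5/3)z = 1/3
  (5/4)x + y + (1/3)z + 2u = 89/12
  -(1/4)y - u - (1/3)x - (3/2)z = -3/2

Row-reduce:
R2 ← R2 + 4/3·R1.
R3 ← R3 − 10/3·R1.
R4 ← R4 − 5/4·R1.
R5 ← R5 + 1/3·R1.
R2 ← R2 / (127/45).
R1 ← R1 − 5/3·R2.
R3 ← R3 + 127/45·R2.
R4 ← R4 + 13/12·R2.
R5 ← R5 − 11/36·R2.
Swap R3 and R4.
R3 ← R3 / (-407/1524).
R1 ← R1 + 39/127·R3.
R2 ← R2 − 125/127·R3.
R5 ← R5 + 689/508·R3.
Swap R4 and R5.
R4 ← R4 / (-83197/4884).
R1 ← R1 + 1516/407·R4.
R2 ← R2 − 4285/407·R4.
R3 ← R3 + 4728/407·R4.
Row 5 reduces to 0 = -2, a contradiction. The system is inconsistent.

no solution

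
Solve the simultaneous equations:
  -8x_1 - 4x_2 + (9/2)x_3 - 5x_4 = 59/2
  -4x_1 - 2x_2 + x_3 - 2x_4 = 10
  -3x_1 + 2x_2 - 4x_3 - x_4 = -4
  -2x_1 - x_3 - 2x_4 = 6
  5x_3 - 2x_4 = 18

no solution

Row-reduce:
R1 ← R1 / (-8).
R2 ← R2 + 4·R1.
R3 ← R3 + 3·R1.
R4 ← R4 + 2·R1.
Swap R2 and R3.
R2 ← R2 / (7/2).
R1 ← R1 − 1/2·R2.
R4 ← R4 − 1·R2.
R3 ← R3 / (-5/4).
R1 ← R1 − 1/4·R3.
R2 ← R2 + 13/8·R3.
R4 ← R4 + 1/2·R3.
R5 ← R5 − 5·R3.
R4 ← R4 / (-6/5).
R1 ← R1 − 3/5·R4.
R2 ← R2 + 2/5·R4.
R3 ← R3 + 2/5·R4.
Row 5 reduces to 0 = -1, a contradiction. The system is inconsistent.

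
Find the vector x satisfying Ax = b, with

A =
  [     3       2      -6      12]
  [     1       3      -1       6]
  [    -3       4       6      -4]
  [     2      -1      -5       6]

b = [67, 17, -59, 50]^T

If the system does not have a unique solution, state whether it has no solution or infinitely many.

infinitely many solutions

Row-reduce:
R1 ← R1 / (3).
R2 ← R2 − 1·R1.
R3 ← R3 + 3·R1.
R4 ← R4 − 2·R1.
R2 ← R2 / (7/3).
R1 ← R1 − 2/3·R2.
R3 ← R3 − 6·R2.
R4 ← R4 + 7/3·R2.
R3 ← R3 / (-18/7).
R1 ← R1 + 16/7·R3.
R2 ← R2 − 3/7·R3.
Rank is 3 with 4 unknowns, leaving x_4 free.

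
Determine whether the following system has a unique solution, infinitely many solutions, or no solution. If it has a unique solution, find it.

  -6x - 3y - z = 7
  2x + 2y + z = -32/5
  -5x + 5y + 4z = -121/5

Row-reduce the augmented matrix:
R1 ← R1 / (-6).
R2 ← R2 − 2·R1.
R3 ← R3 + 5·R1.
R1 ← R1 − 1/2·R2.
R3 ← R3 − 15/2·R2.
R3 ← R3 / (-1/6).
R1 ← R1 + 1/6·R3.
R2 ← R2 − 2/3·R3.
Reading off the reduced rows gives x = 2/5, y = -11/5, z = -14/5.

x = 2/5, y = -11/5, z = -14/5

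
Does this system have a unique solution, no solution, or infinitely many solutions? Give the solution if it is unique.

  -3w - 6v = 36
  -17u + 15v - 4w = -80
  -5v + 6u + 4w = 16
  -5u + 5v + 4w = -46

no solution

Row-reduce:
Swap R1 and R2.
R1 ← R1 / (-17).
R3 ← R3 − 6·R1.
R4 ← R4 + 5·R1.
R2 ← R2 / (-6).
R1 ← R1 + 15/17·R2.
R3 ← R3 − 5/17·R2.
R4 ← R4 − 10/17·R2.
R3 ← R3 / (83/34).
R1 ← R1 − 23/34·R3.
R2 ← R2 − 1/2·R3.
R4 ← R4 − 83/17·R3.
Row 4 reduces to 0 = 2, a contradiction. The system is inconsistent.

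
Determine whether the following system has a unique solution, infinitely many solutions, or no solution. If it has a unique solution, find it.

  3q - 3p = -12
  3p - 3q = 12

infinitely many solutions

Row-reduce:
R1 ← R1 / (-3).
R2 ← R2 − 3·R1.
Rank is 1 with 2 unknowns, leaving q free.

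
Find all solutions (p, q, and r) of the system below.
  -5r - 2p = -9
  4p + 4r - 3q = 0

Row-reduce:
R1 ← R1 / (-2).
R2 ← R2 − 4·R1.
R2 ← R2 / (-3).
Rank is 2 with 3 unknowns, leaving r free.

infinitely many solutions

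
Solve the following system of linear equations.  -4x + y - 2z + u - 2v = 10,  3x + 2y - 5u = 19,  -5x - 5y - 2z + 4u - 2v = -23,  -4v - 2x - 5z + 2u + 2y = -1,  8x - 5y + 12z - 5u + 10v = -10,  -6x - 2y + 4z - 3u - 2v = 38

no solution

Row-reduce:
R1 ← R1 / (-4).
R2 ← R2 − 3·R1.
R3 ← R3 + 5·R1.
R4 ← R4 + 2·R1.
R5 ← R5 − 8·R1.
R6 ← R6 + 6·R1.
R2 ← R2 / (11/4).
R1 ← R1 + 1/4·R2.
R3 ← R3 + 25/4·R2.
R4 ← R4 − 3/2·R2.
R5 ← R5 + 3·R2.
R6 ← R6 + 7/2·R2.
R3 ← R3 / (-32/11).
R1 ← R1 − 4/11·R3.
R2 ← R2 + 6/11·R3.
R4 ← R4 + 35/11·R3.
R5 ← R5 − 70/11·R3.
R6 ← R6 − 56/11·R3.
R4 ← R4 / (91/8).
R1 ← R1 + 3/2·R4.
R2 ← R2 + 1/4·R4.
R3 ← R3 − 19/8·R4.
R5 ← R5 + 91/4·R4.
R6 ← R6 + 22·R4.
Swap R5 and R6.
R5 ← R5 / (-370/91).
R1 ← R1 − 12/91·R5.
R2 ← R2 − 2/91·R5.
R3 ← R3 − 72/91·R5.
R4 ← R4 − 8/91·R5.
Row 6 reduces to 0 = -2, a contradiction. The system is inconsistent.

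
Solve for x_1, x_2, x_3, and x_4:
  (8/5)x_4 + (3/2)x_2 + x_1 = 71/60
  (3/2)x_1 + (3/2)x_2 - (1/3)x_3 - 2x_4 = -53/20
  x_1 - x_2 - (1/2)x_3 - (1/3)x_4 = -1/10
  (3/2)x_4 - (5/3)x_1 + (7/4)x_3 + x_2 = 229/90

x_1 = 1/3, x_2 = -1/2, x_3 = 6/5, x_4 = 1

Row-reduce the augmented matrix:
R2 ← R2 − 3/2·R1.
R3 ← R3 − 1·R1.
R4 ← R4 + 5/3·R1.
R2 ← R2 / (-3/4).
R1 ← R1 − 3/2·R2.
R3 ← R3 + 5/2·R2.
R4 ← R4 − 7/2·R2.
R3 ← R3 / (11/18).
R1 ← R1 + 2/3·R3.
R2 ← R2 − 4/9·R3.
R4 ← R4 − 7/36·R3.
R4 ← R4 / (-1123/55).
R1 ← R1 − 368/55·R4.
R2 ← R2 + 112/33·R4.
R3 ← R3 − 1146/55·R4.
Reading off the reduced rows gives x_1 = 1/3, x_2 = -1/2, x_3 = 6/5, x_4 = 1.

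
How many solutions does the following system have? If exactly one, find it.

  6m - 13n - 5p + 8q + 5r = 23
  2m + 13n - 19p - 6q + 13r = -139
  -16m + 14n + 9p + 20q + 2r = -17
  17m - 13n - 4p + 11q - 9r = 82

Row-reduce:
R1 ← R1 / (6).
R2 ← R2 − 2·R1.
R3 ← R3 + 16·R1.
R4 ← R4 − 17·R1.
R2 ← R2 / (52/3).
R1 ← R1 + 13/6·R2.
R3 ← R3 + 62/3·R2.
R4 ← R4 − 143/6·R2.
R3 ← R3 / (-25).
R1 ← R1 + 3·R3.
R2 ← R2 + 1·R3.
R4 ← R4 − 34·R3.
R4 ← R4 / (4241/100).
R1 ← R1 + 347/100·R4.
R2 ← R2 + 87/50·R4.
R3 ← R3 + 31/25·R4.
Rank is 4 with 5 unknowns, leaving r free.

infinitely many solutions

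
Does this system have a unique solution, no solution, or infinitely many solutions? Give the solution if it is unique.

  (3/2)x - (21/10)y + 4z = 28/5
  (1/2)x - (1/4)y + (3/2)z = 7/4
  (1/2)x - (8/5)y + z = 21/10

infinitely many solutions

Row-reduce:
R1 ← R1 / (3/2).
R2 ← R2 − 1/2·R1.
R3 ← R3 − 1/2·R1.
R2 ← R2 / (9/20).
R1 ← R1 + 7/5·R2.
R3 ← R3 + 9/10·R2.
Rank is 2 with 3 unknowns, leaving z free.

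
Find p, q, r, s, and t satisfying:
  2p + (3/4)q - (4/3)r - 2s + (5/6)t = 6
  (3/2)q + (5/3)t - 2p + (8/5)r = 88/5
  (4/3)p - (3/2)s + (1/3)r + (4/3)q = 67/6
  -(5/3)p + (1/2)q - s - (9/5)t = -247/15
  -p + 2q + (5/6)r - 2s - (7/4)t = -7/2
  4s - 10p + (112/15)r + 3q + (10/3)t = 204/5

Row-reduce the augmented matrix:
R1 ← R1 / (2).
R2 ← R2 + 2·R1.
R3 ← R3 − 4/3·R1.
R4 ← R4 + 5/3·R1.
R5 ← R5 + 1·R1.
R6 ← R6 + 10·R1.
R2 ← R2 / (9/4).
R1 ← R1 − 3/8·R2.
R3 ← R3 − 5/6·R2.
R4 ← R4 − 9/8·R2.
R5 ← R5 − 19/8·R2.
R6 ← R6 − 27/4·R2.
R3 ← R3 / (91/81).
R1 ← R1 + 32/45·R3.
R2 ← R2 − 16/135·R3.
R4 ← R4 + 56/45·R3.
R5 ← R5 + 31/270·R3.
R4 ← R4 / (-67/65).
R1 ← R1 + 138/455·R4.
R2 ← R2 + 432/455·R4.
R3 ← R3 − 93/182·R4.
R5 ← R5 + 1511/1820·R4.
R5 ← R5 / (-76369/84420).
R1 ← R1 − 1676/7035·R5.
R2 ← R2 − 34814/7035·R5.
R3 ← R3 + 4643/1407·R5.
R4 ← R4 − 2338/603·R5.
R6 reduces to 0 = 0, so the extra equation is consistent.
Reading off the reduced rows gives p = 4, q = 4, r = 6, s = 1, t = 6.

p = 4, q = 4, r = 6, s = 1, t = 6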